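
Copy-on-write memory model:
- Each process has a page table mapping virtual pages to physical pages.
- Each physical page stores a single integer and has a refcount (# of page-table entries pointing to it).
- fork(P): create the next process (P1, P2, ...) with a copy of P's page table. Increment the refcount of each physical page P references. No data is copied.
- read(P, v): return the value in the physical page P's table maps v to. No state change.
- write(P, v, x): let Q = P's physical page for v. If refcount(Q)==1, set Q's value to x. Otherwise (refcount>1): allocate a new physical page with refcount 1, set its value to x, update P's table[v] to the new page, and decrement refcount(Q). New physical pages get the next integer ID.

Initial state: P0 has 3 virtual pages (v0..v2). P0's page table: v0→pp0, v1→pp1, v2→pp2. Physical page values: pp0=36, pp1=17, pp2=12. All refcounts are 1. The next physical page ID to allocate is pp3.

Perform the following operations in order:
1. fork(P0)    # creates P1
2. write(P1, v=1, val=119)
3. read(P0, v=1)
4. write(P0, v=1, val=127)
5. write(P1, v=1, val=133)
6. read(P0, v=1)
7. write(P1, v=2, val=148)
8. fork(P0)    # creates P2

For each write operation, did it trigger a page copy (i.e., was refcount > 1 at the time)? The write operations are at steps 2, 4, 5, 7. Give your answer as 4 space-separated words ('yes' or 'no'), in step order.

Op 1: fork(P0) -> P1. 3 ppages; refcounts: pp0:2 pp1:2 pp2:2
Op 2: write(P1, v1, 119). refcount(pp1)=2>1 -> COPY to pp3. 4 ppages; refcounts: pp0:2 pp1:1 pp2:2 pp3:1
Op 3: read(P0, v1) -> 17. No state change.
Op 4: write(P0, v1, 127). refcount(pp1)=1 -> write in place. 4 ppages; refcounts: pp0:2 pp1:1 pp2:2 pp3:1
Op 5: write(P1, v1, 133). refcount(pp3)=1 -> write in place. 4 ppages; refcounts: pp0:2 pp1:1 pp2:2 pp3:1
Op 6: read(P0, v1) -> 127. No state change.
Op 7: write(P1, v2, 148). refcount(pp2)=2>1 -> COPY to pp4. 5 ppages; refcounts: pp0:2 pp1:1 pp2:1 pp3:1 pp4:1
Op 8: fork(P0) -> P2. 5 ppages; refcounts: pp0:3 pp1:2 pp2:2 pp3:1 pp4:1

yes no no yes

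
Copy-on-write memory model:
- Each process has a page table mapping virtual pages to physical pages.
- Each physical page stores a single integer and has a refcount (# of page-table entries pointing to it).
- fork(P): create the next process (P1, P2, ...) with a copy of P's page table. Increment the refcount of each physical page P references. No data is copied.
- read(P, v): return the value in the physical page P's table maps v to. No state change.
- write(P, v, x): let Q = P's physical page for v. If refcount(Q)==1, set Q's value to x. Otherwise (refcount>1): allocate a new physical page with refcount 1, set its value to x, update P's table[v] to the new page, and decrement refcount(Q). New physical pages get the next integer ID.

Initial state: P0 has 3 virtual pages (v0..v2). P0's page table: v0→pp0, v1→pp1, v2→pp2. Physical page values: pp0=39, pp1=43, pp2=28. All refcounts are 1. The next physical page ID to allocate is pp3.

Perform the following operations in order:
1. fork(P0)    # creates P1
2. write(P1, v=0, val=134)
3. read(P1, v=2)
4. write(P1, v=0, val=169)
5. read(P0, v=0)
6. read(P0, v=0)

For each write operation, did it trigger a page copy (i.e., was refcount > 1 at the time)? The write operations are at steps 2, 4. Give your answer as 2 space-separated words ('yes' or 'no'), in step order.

Op 1: fork(P0) -> P1. 3 ppages; refcounts: pp0:2 pp1:2 pp2:2
Op 2: write(P1, v0, 134). refcount(pp0)=2>1 -> COPY to pp3. 4 ppages; refcounts: pp0:1 pp1:2 pp2:2 pp3:1
Op 3: read(P1, v2) -> 28. No state change.
Op 4: write(P1, v0, 169). refcount(pp3)=1 -> write in place. 4 ppages; refcounts: pp0:1 pp1:2 pp2:2 pp3:1
Op 5: read(P0, v0) -> 39. No state change.
Op 6: read(P0, v0) -> 39. No state change.

yes no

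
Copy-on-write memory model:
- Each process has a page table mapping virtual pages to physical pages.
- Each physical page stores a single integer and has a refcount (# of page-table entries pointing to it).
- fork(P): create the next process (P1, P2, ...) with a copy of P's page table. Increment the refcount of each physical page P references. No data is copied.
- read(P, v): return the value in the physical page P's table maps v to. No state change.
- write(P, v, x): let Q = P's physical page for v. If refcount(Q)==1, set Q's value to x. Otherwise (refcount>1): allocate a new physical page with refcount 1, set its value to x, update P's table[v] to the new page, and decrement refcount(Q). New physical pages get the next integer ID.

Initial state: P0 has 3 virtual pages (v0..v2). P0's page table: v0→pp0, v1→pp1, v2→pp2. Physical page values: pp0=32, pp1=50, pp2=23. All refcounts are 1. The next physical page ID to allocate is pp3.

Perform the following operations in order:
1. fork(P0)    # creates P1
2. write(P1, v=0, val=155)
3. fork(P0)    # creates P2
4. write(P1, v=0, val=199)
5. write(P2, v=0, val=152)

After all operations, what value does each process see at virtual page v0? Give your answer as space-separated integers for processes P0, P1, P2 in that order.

Answer: 32 199 152

Derivation:
Op 1: fork(P0) -> P1. 3 ppages; refcounts: pp0:2 pp1:2 pp2:2
Op 2: write(P1, v0, 155). refcount(pp0)=2>1 -> COPY to pp3. 4 ppages; refcounts: pp0:1 pp1:2 pp2:2 pp3:1
Op 3: fork(P0) -> P2. 4 ppages; refcounts: pp0:2 pp1:3 pp2:3 pp3:1
Op 4: write(P1, v0, 199). refcount(pp3)=1 -> write in place. 4 ppages; refcounts: pp0:2 pp1:3 pp2:3 pp3:1
Op 5: write(P2, v0, 152). refcount(pp0)=2>1 -> COPY to pp4. 5 ppages; refcounts: pp0:1 pp1:3 pp2:3 pp3:1 pp4:1
P0: v0 -> pp0 = 32
P1: v0 -> pp3 = 199
P2: v0 -> pp4 = 152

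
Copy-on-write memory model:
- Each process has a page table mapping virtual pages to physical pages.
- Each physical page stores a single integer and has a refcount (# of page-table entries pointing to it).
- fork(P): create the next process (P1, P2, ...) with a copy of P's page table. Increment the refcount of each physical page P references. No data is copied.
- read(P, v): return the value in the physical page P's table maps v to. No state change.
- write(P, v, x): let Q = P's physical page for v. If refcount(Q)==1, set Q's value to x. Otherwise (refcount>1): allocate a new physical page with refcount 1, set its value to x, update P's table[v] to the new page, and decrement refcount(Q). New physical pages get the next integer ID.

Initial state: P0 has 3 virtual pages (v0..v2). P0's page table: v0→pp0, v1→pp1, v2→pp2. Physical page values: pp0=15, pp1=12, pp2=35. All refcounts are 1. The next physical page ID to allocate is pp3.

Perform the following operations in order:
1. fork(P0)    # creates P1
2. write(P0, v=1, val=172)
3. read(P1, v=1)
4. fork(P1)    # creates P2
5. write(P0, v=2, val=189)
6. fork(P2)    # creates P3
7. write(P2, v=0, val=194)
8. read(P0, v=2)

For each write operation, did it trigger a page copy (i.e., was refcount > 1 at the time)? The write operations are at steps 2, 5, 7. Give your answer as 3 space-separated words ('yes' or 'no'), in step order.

Op 1: fork(P0) -> P1. 3 ppages; refcounts: pp0:2 pp1:2 pp2:2
Op 2: write(P0, v1, 172). refcount(pp1)=2>1 -> COPY to pp3. 4 ppages; refcounts: pp0:2 pp1:1 pp2:2 pp3:1
Op 3: read(P1, v1) -> 12. No state change.
Op 4: fork(P1) -> P2. 4 ppages; refcounts: pp0:3 pp1:2 pp2:3 pp3:1
Op 5: write(P0, v2, 189). refcount(pp2)=3>1 -> COPY to pp4. 5 ppages; refcounts: pp0:3 pp1:2 pp2:2 pp3:1 pp4:1
Op 6: fork(P2) -> P3. 5 ppages; refcounts: pp0:4 pp1:3 pp2:3 pp3:1 pp4:1
Op 7: write(P2, v0, 194). refcount(pp0)=4>1 -> COPY to pp5. 6 ppages; refcounts: pp0:3 pp1:3 pp2:3 pp3:1 pp4:1 pp5:1
Op 8: read(P0, v2) -> 189. No state change.

yes yes yes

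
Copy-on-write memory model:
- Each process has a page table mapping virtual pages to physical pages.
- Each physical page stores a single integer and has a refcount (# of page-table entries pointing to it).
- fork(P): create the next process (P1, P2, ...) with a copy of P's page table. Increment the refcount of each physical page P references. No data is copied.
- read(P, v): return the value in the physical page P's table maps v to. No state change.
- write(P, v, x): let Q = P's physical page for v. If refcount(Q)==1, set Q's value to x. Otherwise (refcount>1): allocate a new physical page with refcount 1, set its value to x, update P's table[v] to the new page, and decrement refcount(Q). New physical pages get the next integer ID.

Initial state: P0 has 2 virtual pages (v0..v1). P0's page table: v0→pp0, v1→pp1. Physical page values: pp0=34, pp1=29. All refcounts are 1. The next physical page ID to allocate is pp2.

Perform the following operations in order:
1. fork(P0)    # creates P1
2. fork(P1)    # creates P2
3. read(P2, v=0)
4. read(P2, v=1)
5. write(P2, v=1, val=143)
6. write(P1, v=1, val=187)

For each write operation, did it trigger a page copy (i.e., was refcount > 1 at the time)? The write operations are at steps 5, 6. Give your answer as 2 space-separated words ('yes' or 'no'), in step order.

Op 1: fork(P0) -> P1. 2 ppages; refcounts: pp0:2 pp1:2
Op 2: fork(P1) -> P2. 2 ppages; refcounts: pp0:3 pp1:3
Op 3: read(P2, v0) -> 34. No state change.
Op 4: read(P2, v1) -> 29. No state change.
Op 5: write(P2, v1, 143). refcount(pp1)=3>1 -> COPY to pp2. 3 ppages; refcounts: pp0:3 pp1:2 pp2:1
Op 6: write(P1, v1, 187). refcount(pp1)=2>1 -> COPY to pp3. 4 ppages; refcounts: pp0:3 pp1:1 pp2:1 pp3:1

yes yes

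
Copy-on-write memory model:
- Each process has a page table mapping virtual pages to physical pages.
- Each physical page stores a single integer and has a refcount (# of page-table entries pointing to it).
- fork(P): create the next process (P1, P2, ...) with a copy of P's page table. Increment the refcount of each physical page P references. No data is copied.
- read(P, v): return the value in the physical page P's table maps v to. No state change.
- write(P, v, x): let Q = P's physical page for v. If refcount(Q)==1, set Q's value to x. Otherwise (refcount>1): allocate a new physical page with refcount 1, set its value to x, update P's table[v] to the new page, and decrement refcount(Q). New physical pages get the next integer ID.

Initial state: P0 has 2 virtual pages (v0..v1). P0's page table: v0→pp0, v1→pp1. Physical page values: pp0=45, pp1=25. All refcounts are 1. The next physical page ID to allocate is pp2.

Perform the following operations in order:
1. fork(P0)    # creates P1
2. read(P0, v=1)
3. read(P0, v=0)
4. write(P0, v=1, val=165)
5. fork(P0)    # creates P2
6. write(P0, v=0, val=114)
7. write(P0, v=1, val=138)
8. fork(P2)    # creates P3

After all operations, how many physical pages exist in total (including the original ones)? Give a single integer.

Answer: 5

Derivation:
Op 1: fork(P0) -> P1. 2 ppages; refcounts: pp0:2 pp1:2
Op 2: read(P0, v1) -> 25. No state change.
Op 3: read(P0, v0) -> 45. No state change.
Op 4: write(P0, v1, 165). refcount(pp1)=2>1 -> COPY to pp2. 3 ppages; refcounts: pp0:2 pp1:1 pp2:1
Op 5: fork(P0) -> P2. 3 ppages; refcounts: pp0:3 pp1:1 pp2:2
Op 6: write(P0, v0, 114). refcount(pp0)=3>1 -> COPY to pp3. 4 ppages; refcounts: pp0:2 pp1:1 pp2:2 pp3:1
Op 7: write(P0, v1, 138). refcount(pp2)=2>1 -> COPY to pp4. 5 ppages; refcounts: pp0:2 pp1:1 pp2:1 pp3:1 pp4:1
Op 8: fork(P2) -> P3. 5 ppages; refcounts: pp0:3 pp1:1 pp2:2 pp3:1 pp4:1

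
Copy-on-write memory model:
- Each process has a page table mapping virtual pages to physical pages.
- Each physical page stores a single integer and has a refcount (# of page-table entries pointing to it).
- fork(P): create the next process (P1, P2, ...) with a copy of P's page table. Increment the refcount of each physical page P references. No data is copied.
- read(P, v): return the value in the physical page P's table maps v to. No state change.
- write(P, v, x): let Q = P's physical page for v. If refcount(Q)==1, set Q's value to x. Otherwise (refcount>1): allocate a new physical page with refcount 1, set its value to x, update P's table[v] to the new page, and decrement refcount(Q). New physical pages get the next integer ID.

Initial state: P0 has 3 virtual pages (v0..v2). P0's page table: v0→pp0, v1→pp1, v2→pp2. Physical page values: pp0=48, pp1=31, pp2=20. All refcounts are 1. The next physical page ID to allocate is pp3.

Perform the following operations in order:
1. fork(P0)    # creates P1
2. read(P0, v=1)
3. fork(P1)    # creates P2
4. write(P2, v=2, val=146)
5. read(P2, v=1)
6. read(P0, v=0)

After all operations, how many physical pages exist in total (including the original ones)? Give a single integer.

Op 1: fork(P0) -> P1. 3 ppages; refcounts: pp0:2 pp1:2 pp2:2
Op 2: read(P0, v1) -> 31. No state change.
Op 3: fork(P1) -> P2. 3 ppages; refcounts: pp0:3 pp1:3 pp2:3
Op 4: write(P2, v2, 146). refcount(pp2)=3>1 -> COPY to pp3. 4 ppages; refcounts: pp0:3 pp1:3 pp2:2 pp3:1
Op 5: read(P2, v1) -> 31. No state change.
Op 6: read(P0, v0) -> 48. No state change.

Answer: 4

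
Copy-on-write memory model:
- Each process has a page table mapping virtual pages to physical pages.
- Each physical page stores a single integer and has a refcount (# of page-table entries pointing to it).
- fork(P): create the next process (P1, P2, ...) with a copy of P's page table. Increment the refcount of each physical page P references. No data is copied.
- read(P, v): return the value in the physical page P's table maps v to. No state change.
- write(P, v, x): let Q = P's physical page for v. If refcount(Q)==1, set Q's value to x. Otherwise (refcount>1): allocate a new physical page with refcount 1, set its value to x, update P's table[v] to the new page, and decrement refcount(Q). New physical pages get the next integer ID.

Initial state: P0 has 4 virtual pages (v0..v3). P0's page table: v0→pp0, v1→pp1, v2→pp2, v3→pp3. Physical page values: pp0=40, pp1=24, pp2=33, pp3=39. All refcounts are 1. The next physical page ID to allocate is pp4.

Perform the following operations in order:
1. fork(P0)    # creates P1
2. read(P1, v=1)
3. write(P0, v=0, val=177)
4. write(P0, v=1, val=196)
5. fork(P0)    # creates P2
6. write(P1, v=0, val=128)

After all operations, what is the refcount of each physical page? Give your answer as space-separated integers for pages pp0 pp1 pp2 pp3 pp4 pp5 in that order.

Op 1: fork(P0) -> P1. 4 ppages; refcounts: pp0:2 pp1:2 pp2:2 pp3:2
Op 2: read(P1, v1) -> 24. No state change.
Op 3: write(P0, v0, 177). refcount(pp0)=2>1 -> COPY to pp4. 5 ppages; refcounts: pp0:1 pp1:2 pp2:2 pp3:2 pp4:1
Op 4: write(P0, v1, 196). refcount(pp1)=2>1 -> COPY to pp5. 6 ppages; refcounts: pp0:1 pp1:1 pp2:2 pp3:2 pp4:1 pp5:1
Op 5: fork(P0) -> P2. 6 ppages; refcounts: pp0:1 pp1:1 pp2:3 pp3:3 pp4:2 pp5:2
Op 6: write(P1, v0, 128). refcount(pp0)=1 -> write in place. 6 ppages; refcounts: pp0:1 pp1:1 pp2:3 pp3:3 pp4:2 pp5:2

Answer: 1 1 3 3 2 2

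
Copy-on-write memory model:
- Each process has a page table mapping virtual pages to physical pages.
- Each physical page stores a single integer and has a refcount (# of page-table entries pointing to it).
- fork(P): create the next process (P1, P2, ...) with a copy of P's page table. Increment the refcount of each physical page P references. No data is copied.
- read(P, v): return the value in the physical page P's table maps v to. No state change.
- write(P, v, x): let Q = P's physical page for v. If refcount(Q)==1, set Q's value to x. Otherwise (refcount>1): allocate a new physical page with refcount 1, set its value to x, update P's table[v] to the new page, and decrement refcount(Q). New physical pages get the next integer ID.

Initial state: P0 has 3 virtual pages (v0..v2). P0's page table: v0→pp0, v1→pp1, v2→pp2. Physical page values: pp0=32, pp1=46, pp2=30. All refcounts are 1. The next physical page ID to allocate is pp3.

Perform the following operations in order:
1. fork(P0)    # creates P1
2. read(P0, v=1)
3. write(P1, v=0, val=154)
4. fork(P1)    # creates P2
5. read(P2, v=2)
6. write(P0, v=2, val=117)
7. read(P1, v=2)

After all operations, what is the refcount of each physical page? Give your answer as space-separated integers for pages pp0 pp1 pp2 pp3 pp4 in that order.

Answer: 1 3 2 2 1

Derivation:
Op 1: fork(P0) -> P1. 3 ppages; refcounts: pp0:2 pp1:2 pp2:2
Op 2: read(P0, v1) -> 46. No state change.
Op 3: write(P1, v0, 154). refcount(pp0)=2>1 -> COPY to pp3. 4 ppages; refcounts: pp0:1 pp1:2 pp2:2 pp3:1
Op 4: fork(P1) -> P2. 4 ppages; refcounts: pp0:1 pp1:3 pp2:3 pp3:2
Op 5: read(P2, v2) -> 30. No state change.
Op 6: write(P0, v2, 117). refcount(pp2)=3>1 -> COPY to pp4. 5 ppages; refcounts: pp0:1 pp1:3 pp2:2 pp3:2 pp4:1
Op 7: read(P1, v2) -> 30. No state change.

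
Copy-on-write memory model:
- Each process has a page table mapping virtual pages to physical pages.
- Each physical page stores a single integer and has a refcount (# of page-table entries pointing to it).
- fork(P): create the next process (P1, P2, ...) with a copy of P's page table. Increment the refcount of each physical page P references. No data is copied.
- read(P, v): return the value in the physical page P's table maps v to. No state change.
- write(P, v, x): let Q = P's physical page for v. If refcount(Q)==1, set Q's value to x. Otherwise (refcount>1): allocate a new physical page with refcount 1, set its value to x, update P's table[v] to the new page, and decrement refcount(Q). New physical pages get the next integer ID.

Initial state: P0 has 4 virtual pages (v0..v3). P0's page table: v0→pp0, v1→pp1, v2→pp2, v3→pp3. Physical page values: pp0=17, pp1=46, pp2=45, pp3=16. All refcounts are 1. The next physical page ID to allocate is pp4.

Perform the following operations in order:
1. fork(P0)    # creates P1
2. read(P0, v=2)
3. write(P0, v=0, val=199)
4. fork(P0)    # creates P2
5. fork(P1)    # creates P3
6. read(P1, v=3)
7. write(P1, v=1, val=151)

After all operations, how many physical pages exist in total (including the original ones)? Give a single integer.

Answer: 6

Derivation:
Op 1: fork(P0) -> P1. 4 ppages; refcounts: pp0:2 pp1:2 pp2:2 pp3:2
Op 2: read(P0, v2) -> 45. No state change.
Op 3: write(P0, v0, 199). refcount(pp0)=2>1 -> COPY to pp4. 5 ppages; refcounts: pp0:1 pp1:2 pp2:2 pp3:2 pp4:1
Op 4: fork(P0) -> P2. 5 ppages; refcounts: pp0:1 pp1:3 pp2:3 pp3:3 pp4:2
Op 5: fork(P1) -> P3. 5 ppages; refcounts: pp0:2 pp1:4 pp2:4 pp3:4 pp4:2
Op 6: read(P1, v3) -> 16. No state change.
Op 7: write(P1, v1, 151). refcount(pp1)=4>1 -> COPY to pp5. 6 ppages; refcounts: pp0:2 pp1:3 pp2:4 pp3:4 pp4:2 pp5:1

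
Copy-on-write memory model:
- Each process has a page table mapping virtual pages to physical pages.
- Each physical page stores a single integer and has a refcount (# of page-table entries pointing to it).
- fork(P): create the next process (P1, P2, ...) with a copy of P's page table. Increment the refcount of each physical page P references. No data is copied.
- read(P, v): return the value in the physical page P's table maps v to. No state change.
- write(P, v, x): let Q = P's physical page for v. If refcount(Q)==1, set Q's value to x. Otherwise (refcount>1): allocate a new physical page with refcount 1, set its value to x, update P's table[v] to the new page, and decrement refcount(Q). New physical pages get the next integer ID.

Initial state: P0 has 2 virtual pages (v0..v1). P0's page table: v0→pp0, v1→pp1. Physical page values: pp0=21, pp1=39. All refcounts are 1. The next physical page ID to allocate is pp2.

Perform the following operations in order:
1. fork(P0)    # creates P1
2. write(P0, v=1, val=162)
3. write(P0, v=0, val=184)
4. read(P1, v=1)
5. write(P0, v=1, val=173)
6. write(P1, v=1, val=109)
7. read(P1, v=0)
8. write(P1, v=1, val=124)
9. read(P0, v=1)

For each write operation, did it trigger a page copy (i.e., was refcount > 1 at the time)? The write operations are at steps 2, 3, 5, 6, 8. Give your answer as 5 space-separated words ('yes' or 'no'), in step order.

Op 1: fork(P0) -> P1. 2 ppages; refcounts: pp0:2 pp1:2
Op 2: write(P0, v1, 162). refcount(pp1)=2>1 -> COPY to pp2. 3 ppages; refcounts: pp0:2 pp1:1 pp2:1
Op 3: write(P0, v0, 184). refcount(pp0)=2>1 -> COPY to pp3. 4 ppages; refcounts: pp0:1 pp1:1 pp2:1 pp3:1
Op 4: read(P1, v1) -> 39. No state change.
Op 5: write(P0, v1, 173). refcount(pp2)=1 -> write in place. 4 ppages; refcounts: pp0:1 pp1:1 pp2:1 pp3:1
Op 6: write(P1, v1, 109). refcount(pp1)=1 -> write in place. 4 ppages; refcounts: pp0:1 pp1:1 pp2:1 pp3:1
Op 7: read(P1, v0) -> 21. No state change.
Op 8: write(P1, v1, 124). refcount(pp1)=1 -> write in place. 4 ppages; refcounts: pp0:1 pp1:1 pp2:1 pp3:1
Op 9: read(P0, v1) -> 173. No state change.

yes yes no no no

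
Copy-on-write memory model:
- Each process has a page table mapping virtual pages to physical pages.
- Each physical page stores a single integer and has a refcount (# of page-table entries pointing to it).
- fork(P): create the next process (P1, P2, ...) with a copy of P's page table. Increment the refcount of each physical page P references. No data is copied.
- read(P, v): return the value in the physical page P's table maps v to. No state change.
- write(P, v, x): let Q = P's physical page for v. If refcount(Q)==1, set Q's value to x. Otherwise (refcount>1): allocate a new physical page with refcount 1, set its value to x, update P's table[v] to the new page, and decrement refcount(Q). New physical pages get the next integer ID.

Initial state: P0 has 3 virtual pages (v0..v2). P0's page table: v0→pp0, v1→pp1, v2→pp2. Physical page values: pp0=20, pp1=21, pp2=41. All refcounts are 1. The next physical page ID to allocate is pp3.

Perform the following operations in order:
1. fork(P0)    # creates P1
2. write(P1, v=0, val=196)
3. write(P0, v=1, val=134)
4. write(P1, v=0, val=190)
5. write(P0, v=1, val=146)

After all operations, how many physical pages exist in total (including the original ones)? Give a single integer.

Answer: 5

Derivation:
Op 1: fork(P0) -> P1. 3 ppages; refcounts: pp0:2 pp1:2 pp2:2
Op 2: write(P1, v0, 196). refcount(pp0)=2>1 -> COPY to pp3. 4 ppages; refcounts: pp0:1 pp1:2 pp2:2 pp3:1
Op 3: write(P0, v1, 134). refcount(pp1)=2>1 -> COPY to pp4. 5 ppages; refcounts: pp0:1 pp1:1 pp2:2 pp3:1 pp4:1
Op 4: write(P1, v0, 190). refcount(pp3)=1 -> write in place. 5 ppages; refcounts: pp0:1 pp1:1 pp2:2 pp3:1 pp4:1
Op 5: write(P0, v1, 146). refcount(pp4)=1 -> write in place. 5 ppages; refcounts: pp0:1 pp1:1 pp2:2 pp3:1 pp4:1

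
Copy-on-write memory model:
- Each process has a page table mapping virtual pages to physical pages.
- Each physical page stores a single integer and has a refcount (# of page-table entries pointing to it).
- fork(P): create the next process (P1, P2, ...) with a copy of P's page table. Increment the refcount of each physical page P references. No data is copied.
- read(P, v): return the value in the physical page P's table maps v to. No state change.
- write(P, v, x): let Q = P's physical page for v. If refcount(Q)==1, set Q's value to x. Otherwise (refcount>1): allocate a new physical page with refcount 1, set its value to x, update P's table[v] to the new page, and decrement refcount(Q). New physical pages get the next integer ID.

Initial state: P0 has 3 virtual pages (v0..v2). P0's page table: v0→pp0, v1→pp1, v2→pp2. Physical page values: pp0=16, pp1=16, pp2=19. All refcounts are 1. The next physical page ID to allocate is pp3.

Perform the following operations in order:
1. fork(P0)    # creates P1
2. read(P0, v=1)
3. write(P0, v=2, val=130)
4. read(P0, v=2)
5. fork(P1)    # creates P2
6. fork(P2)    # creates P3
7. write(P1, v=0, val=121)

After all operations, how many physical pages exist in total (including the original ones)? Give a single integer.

Op 1: fork(P0) -> P1. 3 ppages; refcounts: pp0:2 pp1:2 pp2:2
Op 2: read(P0, v1) -> 16. No state change.
Op 3: write(P0, v2, 130). refcount(pp2)=2>1 -> COPY to pp3. 4 ppages; refcounts: pp0:2 pp1:2 pp2:1 pp3:1
Op 4: read(P0, v2) -> 130. No state change.
Op 5: fork(P1) -> P2. 4 ppages; refcounts: pp0:3 pp1:3 pp2:2 pp3:1
Op 6: fork(P2) -> P3. 4 ppages; refcounts: pp0:4 pp1:4 pp2:3 pp3:1
Op 7: write(P1, v0, 121). refcount(pp0)=4>1 -> COPY to pp4. 5 ppages; refcounts: pp0:3 pp1:4 pp2:3 pp3:1 pp4:1

Answer: 5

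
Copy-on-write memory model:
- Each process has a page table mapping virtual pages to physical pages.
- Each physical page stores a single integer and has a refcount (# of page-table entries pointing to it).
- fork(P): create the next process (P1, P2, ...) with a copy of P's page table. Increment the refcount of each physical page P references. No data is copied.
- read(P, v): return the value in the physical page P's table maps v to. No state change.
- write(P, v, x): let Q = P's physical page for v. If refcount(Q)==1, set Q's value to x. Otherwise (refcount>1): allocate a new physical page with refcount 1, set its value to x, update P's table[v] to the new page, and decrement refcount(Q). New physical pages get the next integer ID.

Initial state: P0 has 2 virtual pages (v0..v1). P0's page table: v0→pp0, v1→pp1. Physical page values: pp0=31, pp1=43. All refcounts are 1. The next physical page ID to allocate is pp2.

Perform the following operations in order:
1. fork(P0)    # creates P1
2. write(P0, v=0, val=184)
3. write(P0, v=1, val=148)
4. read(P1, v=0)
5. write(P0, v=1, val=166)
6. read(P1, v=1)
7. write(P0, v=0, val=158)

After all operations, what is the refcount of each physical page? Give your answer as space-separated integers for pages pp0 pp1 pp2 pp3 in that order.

Op 1: fork(P0) -> P1. 2 ppages; refcounts: pp0:2 pp1:2
Op 2: write(P0, v0, 184). refcount(pp0)=2>1 -> COPY to pp2. 3 ppages; refcounts: pp0:1 pp1:2 pp2:1
Op 3: write(P0, v1, 148). refcount(pp1)=2>1 -> COPY to pp3. 4 ppages; refcounts: pp0:1 pp1:1 pp2:1 pp3:1
Op 4: read(P1, v0) -> 31. No state change.
Op 5: write(P0, v1, 166). refcount(pp3)=1 -> write in place. 4 ppages; refcounts: pp0:1 pp1:1 pp2:1 pp3:1
Op 6: read(P1, v1) -> 43. No state change.
Op 7: write(P0, v0, 158). refcount(pp2)=1 -> write in place. 4 ppages; refcounts: pp0:1 pp1:1 pp2:1 pp3:1

Answer: 1 1 1 1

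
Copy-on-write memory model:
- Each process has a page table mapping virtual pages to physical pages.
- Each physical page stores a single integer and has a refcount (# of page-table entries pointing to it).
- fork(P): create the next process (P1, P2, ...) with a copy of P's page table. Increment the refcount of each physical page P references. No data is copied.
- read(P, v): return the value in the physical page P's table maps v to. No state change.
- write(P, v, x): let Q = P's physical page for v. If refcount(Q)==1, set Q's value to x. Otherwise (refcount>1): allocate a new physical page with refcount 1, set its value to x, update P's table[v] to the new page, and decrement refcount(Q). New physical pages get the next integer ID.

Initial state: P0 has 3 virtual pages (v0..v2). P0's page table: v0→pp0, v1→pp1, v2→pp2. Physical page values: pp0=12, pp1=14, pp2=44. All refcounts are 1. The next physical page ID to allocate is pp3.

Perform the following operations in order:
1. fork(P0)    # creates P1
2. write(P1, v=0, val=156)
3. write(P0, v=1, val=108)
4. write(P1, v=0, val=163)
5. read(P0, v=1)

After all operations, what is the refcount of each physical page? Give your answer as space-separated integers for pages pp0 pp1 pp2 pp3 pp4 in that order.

Op 1: fork(P0) -> P1. 3 ppages; refcounts: pp0:2 pp1:2 pp2:2
Op 2: write(P1, v0, 156). refcount(pp0)=2>1 -> COPY to pp3. 4 ppages; refcounts: pp0:1 pp1:2 pp2:2 pp3:1
Op 3: write(P0, v1, 108). refcount(pp1)=2>1 -> COPY to pp4. 5 ppages; refcounts: pp0:1 pp1:1 pp2:2 pp3:1 pp4:1
Op 4: write(P1, v0, 163). refcount(pp3)=1 -> write in place. 5 ppages; refcounts: pp0:1 pp1:1 pp2:2 pp3:1 pp4:1
Op 5: read(P0, v1) -> 108. No state change.

Answer: 1 1 2 1 1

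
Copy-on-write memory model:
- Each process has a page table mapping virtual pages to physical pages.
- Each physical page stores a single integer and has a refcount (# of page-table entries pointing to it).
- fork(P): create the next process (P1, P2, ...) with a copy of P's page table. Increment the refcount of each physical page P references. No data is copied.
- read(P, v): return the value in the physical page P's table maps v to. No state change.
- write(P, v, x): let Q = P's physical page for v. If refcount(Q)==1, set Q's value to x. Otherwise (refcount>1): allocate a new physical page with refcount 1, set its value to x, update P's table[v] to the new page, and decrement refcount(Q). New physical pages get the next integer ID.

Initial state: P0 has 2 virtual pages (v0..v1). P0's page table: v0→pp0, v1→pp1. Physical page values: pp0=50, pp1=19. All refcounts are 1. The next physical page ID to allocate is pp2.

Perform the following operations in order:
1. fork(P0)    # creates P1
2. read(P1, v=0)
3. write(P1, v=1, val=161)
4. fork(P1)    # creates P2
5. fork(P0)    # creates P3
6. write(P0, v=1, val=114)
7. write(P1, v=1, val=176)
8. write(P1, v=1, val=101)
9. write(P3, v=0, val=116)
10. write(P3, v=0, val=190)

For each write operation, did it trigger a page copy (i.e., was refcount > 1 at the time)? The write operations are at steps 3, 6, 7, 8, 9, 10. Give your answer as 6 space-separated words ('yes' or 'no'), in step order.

Op 1: fork(P0) -> P1. 2 ppages; refcounts: pp0:2 pp1:2
Op 2: read(P1, v0) -> 50. No state change.
Op 3: write(P1, v1, 161). refcount(pp1)=2>1 -> COPY to pp2. 3 ppages; refcounts: pp0:2 pp1:1 pp2:1
Op 4: fork(P1) -> P2. 3 ppages; refcounts: pp0:3 pp1:1 pp2:2
Op 5: fork(P0) -> P3. 3 ppages; refcounts: pp0:4 pp1:2 pp2:2
Op 6: write(P0, v1, 114). refcount(pp1)=2>1 -> COPY to pp3. 4 ppages; refcounts: pp0:4 pp1:1 pp2:2 pp3:1
Op 7: write(P1, v1, 176). refcount(pp2)=2>1 -> COPY to pp4. 5 ppages; refcounts: pp0:4 pp1:1 pp2:1 pp3:1 pp4:1
Op 8: write(P1, v1, 101). refcount(pp4)=1 -> write in place. 5 ppages; refcounts: pp0:4 pp1:1 pp2:1 pp3:1 pp4:1
Op 9: write(P3, v0, 116). refcount(pp0)=4>1 -> COPY to pp5. 6 ppages; refcounts: pp0:3 pp1:1 pp2:1 pp3:1 pp4:1 pp5:1
Op 10: write(P3, v0, 190). refcount(pp5)=1 -> write in place. 6 ppages; refcounts: pp0:3 pp1:1 pp2:1 pp3:1 pp4:1 pp5:1

yes yes yes no yes no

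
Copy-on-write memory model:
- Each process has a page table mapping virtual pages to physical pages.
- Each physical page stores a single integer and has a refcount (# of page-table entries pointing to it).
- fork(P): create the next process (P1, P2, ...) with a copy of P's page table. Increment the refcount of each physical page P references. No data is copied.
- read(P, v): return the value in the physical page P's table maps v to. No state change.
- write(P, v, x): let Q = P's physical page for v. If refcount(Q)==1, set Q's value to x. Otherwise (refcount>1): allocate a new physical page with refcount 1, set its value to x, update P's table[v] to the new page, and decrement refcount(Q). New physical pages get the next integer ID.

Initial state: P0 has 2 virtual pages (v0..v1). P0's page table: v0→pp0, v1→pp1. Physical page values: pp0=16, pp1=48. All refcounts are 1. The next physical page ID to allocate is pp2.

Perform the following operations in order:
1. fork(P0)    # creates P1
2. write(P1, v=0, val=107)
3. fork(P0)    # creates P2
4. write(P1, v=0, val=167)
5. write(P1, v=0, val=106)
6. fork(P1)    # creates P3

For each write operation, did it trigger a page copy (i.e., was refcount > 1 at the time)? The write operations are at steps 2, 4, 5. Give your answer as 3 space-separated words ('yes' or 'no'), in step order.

Op 1: fork(P0) -> P1. 2 ppages; refcounts: pp0:2 pp1:2
Op 2: write(P1, v0, 107). refcount(pp0)=2>1 -> COPY to pp2. 3 ppages; refcounts: pp0:1 pp1:2 pp2:1
Op 3: fork(P0) -> P2. 3 ppages; refcounts: pp0:2 pp1:3 pp2:1
Op 4: write(P1, v0, 167). refcount(pp2)=1 -> write in place. 3 ppages; refcounts: pp0:2 pp1:3 pp2:1
Op 5: write(P1, v0, 106). refcount(pp2)=1 -> write in place. 3 ppages; refcounts: pp0:2 pp1:3 pp2:1
Op 6: fork(P1) -> P3. 3 ppages; refcounts: pp0:2 pp1:4 pp2:2

yes no no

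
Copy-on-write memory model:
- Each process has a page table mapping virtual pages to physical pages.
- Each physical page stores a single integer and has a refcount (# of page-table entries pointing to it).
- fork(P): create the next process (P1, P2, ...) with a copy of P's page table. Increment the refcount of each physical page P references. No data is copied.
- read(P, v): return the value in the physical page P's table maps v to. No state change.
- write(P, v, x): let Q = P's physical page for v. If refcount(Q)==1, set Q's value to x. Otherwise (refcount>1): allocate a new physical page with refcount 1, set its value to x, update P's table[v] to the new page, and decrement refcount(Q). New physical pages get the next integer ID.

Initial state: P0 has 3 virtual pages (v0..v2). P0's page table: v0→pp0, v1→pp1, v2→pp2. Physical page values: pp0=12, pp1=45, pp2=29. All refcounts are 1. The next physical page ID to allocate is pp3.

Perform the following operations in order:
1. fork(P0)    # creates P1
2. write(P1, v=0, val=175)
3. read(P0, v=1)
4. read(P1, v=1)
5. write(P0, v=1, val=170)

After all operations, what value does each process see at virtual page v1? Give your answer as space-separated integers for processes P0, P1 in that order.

Answer: 170 45

Derivation:
Op 1: fork(P0) -> P1. 3 ppages; refcounts: pp0:2 pp1:2 pp2:2
Op 2: write(P1, v0, 175). refcount(pp0)=2>1 -> COPY to pp3. 4 ppages; refcounts: pp0:1 pp1:2 pp2:2 pp3:1
Op 3: read(P0, v1) -> 45. No state change.
Op 4: read(P1, v1) -> 45. No state change.
Op 5: write(P0, v1, 170). refcount(pp1)=2>1 -> COPY to pp4. 5 ppages; refcounts: pp0:1 pp1:1 pp2:2 pp3:1 pp4:1
P0: v1 -> pp4 = 170
P1: v1 -> pp1 = 45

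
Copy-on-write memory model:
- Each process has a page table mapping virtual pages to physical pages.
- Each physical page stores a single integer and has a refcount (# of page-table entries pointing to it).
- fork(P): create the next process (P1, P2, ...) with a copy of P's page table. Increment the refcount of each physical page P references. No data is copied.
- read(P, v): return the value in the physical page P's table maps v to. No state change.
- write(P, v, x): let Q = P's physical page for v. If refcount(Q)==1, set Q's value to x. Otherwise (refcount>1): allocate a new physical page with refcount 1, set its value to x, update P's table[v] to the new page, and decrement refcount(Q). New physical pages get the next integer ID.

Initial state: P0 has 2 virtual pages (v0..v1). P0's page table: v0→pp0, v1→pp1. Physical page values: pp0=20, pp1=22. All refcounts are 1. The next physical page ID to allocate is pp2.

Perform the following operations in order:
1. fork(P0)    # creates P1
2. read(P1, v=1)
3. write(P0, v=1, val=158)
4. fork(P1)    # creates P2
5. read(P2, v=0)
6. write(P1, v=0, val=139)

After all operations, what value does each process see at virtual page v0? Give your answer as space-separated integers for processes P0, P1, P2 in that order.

Answer: 20 139 20

Derivation:
Op 1: fork(P0) -> P1. 2 ppages; refcounts: pp0:2 pp1:2
Op 2: read(P1, v1) -> 22. No state change.
Op 3: write(P0, v1, 158). refcount(pp1)=2>1 -> COPY to pp2. 3 ppages; refcounts: pp0:2 pp1:1 pp2:1
Op 4: fork(P1) -> P2. 3 ppages; refcounts: pp0:3 pp1:2 pp2:1
Op 5: read(P2, v0) -> 20. No state change.
Op 6: write(P1, v0, 139). refcount(pp0)=3>1 -> COPY to pp3. 4 ppages; refcounts: pp0:2 pp1:2 pp2:1 pp3:1
P0: v0 -> pp0 = 20
P1: v0 -> pp3 = 139
P2: v0 -> pp0 = 20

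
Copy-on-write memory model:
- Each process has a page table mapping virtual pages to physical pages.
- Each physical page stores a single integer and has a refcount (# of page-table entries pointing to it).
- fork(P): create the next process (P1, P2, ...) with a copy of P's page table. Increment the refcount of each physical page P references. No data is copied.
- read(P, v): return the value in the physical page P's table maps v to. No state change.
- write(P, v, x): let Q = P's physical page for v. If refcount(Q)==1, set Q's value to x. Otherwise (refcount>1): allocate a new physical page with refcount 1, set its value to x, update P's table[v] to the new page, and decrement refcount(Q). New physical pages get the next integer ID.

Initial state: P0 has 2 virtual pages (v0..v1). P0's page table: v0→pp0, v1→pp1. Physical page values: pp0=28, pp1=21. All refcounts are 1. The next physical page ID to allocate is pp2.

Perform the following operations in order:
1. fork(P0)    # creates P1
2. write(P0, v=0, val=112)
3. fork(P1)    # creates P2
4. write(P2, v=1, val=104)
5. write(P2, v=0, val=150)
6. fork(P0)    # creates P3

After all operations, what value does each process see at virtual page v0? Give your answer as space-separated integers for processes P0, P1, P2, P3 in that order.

Op 1: fork(P0) -> P1. 2 ppages; refcounts: pp0:2 pp1:2
Op 2: write(P0, v0, 112). refcount(pp0)=2>1 -> COPY to pp2. 3 ppages; refcounts: pp0:1 pp1:2 pp2:1
Op 3: fork(P1) -> P2. 3 ppages; refcounts: pp0:2 pp1:3 pp2:1
Op 4: write(P2, v1, 104). refcount(pp1)=3>1 -> COPY to pp3. 4 ppages; refcounts: pp0:2 pp1:2 pp2:1 pp3:1
Op 5: write(P2, v0, 150). refcount(pp0)=2>1 -> COPY to pp4. 5 ppages; refcounts: pp0:1 pp1:2 pp2:1 pp3:1 pp4:1
Op 6: fork(P0) -> P3. 5 ppages; refcounts: pp0:1 pp1:3 pp2:2 pp3:1 pp4:1
P0: v0 -> pp2 = 112
P1: v0 -> pp0 = 28
P2: v0 -> pp4 = 150
P3: v0 -> pp2 = 112

Answer: 112 28 150 112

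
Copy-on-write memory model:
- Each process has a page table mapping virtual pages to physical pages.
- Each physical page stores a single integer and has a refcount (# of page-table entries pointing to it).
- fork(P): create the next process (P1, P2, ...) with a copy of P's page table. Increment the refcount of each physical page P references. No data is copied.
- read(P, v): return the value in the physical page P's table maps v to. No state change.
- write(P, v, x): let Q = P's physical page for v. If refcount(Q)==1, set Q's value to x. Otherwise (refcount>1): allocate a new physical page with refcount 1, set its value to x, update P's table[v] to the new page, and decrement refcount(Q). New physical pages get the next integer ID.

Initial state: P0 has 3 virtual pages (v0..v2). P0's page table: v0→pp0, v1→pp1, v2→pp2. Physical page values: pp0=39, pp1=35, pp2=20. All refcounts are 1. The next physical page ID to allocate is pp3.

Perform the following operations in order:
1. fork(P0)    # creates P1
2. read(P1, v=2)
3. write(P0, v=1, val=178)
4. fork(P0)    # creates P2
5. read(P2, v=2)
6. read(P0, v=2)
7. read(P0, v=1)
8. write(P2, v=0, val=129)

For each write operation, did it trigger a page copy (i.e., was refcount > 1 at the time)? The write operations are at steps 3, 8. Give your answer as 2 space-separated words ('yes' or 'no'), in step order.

Op 1: fork(P0) -> P1. 3 ppages; refcounts: pp0:2 pp1:2 pp2:2
Op 2: read(P1, v2) -> 20. No state change.
Op 3: write(P0, v1, 178). refcount(pp1)=2>1 -> COPY to pp3. 4 ppages; refcounts: pp0:2 pp1:1 pp2:2 pp3:1
Op 4: fork(P0) -> P2. 4 ppages; refcounts: pp0:3 pp1:1 pp2:3 pp3:2
Op 5: read(P2, v2) -> 20. No state change.
Op 6: read(P0, v2) -> 20. No state change.
Op 7: read(P0, v1) -> 178. No state change.
Op 8: write(P2, v0, 129). refcount(pp0)=3>1 -> COPY to pp4. 5 ppages; refcounts: pp0:2 pp1:1 pp2:3 pp3:2 pp4:1

yes yes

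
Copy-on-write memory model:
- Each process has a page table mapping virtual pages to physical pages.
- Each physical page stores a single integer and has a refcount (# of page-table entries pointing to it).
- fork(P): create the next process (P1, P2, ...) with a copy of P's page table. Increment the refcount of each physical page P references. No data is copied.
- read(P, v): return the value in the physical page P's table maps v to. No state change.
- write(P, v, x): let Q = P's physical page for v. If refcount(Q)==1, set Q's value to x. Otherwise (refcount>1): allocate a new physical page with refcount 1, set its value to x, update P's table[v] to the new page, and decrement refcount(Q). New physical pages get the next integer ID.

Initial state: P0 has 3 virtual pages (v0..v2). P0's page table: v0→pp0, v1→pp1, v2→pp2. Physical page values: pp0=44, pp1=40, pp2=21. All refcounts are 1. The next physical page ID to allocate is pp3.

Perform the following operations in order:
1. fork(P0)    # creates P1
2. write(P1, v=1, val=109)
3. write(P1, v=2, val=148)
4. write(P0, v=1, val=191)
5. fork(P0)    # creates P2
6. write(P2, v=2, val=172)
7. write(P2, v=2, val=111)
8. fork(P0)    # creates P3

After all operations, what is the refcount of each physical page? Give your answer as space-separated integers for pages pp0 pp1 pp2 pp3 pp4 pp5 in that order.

Op 1: fork(P0) -> P1. 3 ppages; refcounts: pp0:2 pp1:2 pp2:2
Op 2: write(P1, v1, 109). refcount(pp1)=2>1 -> COPY to pp3. 4 ppages; refcounts: pp0:2 pp1:1 pp2:2 pp3:1
Op 3: write(P1, v2, 148). refcount(pp2)=2>1 -> COPY to pp4. 5 ppages; refcounts: pp0:2 pp1:1 pp2:1 pp3:1 pp4:1
Op 4: write(P0, v1, 191). refcount(pp1)=1 -> write in place. 5 ppages; refcounts: pp0:2 pp1:1 pp2:1 pp3:1 pp4:1
Op 5: fork(P0) -> P2. 5 ppages; refcounts: pp0:3 pp1:2 pp2:2 pp3:1 pp4:1
Op 6: write(P2, v2, 172). refcount(pp2)=2>1 -> COPY to pp5. 6 ppages; refcounts: pp0:3 pp1:2 pp2:1 pp3:1 pp4:1 pp5:1
Op 7: write(P2, v2, 111). refcount(pp5)=1 -> write in place. 6 ppages; refcounts: pp0:3 pp1:2 pp2:1 pp3:1 pp4:1 pp5:1
Op 8: fork(P0) -> P3. 6 ppages; refcounts: pp0:4 pp1:3 pp2:2 pp3:1 pp4:1 pp5:1

Answer: 4 3 2 1 1 1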